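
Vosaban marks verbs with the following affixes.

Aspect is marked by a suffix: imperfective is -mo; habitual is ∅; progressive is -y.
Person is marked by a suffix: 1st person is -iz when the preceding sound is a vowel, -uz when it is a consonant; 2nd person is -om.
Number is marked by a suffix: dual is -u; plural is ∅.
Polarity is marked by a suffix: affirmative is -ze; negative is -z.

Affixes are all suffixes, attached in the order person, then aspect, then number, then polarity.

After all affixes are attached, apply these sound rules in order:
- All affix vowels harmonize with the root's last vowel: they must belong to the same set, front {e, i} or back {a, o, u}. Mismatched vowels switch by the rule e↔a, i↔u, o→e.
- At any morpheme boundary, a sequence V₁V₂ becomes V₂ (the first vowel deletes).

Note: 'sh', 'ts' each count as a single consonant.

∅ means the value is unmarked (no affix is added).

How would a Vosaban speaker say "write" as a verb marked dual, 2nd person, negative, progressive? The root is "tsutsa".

Attach person 2nd person -om → tsutsaom.
Attach aspect progressive -y → tsutsaomy.
Attach number dual -u → tsutsaomyu.
Attach polarity negative -z → tsutsaomyuz.
Vowel harmony: no change.
Apply vowel deletion: tsutsaomyuz → tsutsomyuz.

tsutsomyuz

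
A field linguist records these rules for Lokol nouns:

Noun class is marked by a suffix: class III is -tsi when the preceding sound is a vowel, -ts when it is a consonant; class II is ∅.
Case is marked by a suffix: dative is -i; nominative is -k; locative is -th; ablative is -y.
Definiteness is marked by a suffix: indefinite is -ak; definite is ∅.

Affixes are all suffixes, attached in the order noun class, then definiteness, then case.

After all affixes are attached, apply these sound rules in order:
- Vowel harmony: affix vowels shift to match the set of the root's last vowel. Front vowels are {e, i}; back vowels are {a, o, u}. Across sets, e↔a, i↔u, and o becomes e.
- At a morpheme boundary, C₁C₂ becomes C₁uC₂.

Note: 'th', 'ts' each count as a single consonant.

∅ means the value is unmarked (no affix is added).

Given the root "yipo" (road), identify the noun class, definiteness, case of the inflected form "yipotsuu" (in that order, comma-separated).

Segment: yipo-tsi-i.
noun class: -tsi/ts → class III.
definiteness: ∅ → definite.
case: -i → dative.

class III, definite, dative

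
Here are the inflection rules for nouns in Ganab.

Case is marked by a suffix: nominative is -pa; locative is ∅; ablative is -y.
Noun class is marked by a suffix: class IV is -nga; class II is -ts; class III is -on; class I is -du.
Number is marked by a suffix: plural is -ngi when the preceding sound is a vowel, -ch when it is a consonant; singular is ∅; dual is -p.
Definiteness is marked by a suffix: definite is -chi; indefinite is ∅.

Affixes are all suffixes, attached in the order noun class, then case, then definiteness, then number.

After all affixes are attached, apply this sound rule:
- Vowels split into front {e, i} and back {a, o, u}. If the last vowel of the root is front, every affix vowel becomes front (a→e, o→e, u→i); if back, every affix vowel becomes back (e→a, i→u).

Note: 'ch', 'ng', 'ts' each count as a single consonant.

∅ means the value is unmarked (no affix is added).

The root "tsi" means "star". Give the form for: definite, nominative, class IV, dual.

tsingepechip

Attach noun class class IV -nga → tsinga.
Attach case nominative -pa → tsingapa.
Attach definiteness definite -chi → tsingapachi.
Attach number dual -p → tsingapachip.
Apply vowel harmony: tsingapachip → tsingepechip.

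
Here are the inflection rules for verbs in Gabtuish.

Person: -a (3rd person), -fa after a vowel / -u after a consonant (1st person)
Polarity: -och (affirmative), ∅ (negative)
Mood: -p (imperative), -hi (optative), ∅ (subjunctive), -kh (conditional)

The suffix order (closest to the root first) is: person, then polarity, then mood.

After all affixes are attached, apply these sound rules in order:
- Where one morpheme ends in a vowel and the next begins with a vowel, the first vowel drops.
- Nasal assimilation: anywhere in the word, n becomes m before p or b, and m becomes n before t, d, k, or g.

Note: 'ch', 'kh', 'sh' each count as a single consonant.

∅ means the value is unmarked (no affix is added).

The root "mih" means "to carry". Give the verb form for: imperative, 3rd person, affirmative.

Attach person 3rd person -a → miha.
Attach polarity affirmative -och → mihaoch.
Attach mood imperative -p → mihaochp.
Apply vowel deletion: mihaochp → mihochp.
Nasal assimilation: no change.

mihochp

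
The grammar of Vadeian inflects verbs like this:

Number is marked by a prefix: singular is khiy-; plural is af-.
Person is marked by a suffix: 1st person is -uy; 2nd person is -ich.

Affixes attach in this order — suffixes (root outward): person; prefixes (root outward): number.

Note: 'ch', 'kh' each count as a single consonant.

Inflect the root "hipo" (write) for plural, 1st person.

afhipouy

Attach number plural af- → afhipo.
Attach person 1st person -uy → afhipouy.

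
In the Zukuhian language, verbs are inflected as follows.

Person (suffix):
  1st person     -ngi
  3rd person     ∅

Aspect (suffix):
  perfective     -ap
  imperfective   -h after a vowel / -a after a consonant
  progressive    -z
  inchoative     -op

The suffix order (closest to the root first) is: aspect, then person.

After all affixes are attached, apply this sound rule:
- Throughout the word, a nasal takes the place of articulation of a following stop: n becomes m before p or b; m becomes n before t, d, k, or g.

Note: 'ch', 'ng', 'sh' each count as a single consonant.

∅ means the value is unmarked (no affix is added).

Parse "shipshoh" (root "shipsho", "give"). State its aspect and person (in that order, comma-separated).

imperfective, 3rd person

Segment: shipsho-h.
aspect: -h/a → imperfective.
person: ∅ → 3rd person.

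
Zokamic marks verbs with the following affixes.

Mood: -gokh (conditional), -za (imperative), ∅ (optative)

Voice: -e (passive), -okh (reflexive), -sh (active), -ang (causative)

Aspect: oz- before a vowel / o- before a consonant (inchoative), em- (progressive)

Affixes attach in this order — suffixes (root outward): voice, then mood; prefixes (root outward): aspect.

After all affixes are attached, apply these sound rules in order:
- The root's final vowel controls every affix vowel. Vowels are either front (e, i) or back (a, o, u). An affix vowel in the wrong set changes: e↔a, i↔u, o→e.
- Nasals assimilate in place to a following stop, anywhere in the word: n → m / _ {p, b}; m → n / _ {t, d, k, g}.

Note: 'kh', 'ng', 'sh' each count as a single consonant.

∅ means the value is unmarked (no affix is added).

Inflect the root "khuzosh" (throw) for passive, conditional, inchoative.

okhuzoshagokh

Attach aspect inchoative o- (before consonant 'kh') → okhuzosh.
Attach voice passive -e → okhuzoshe.
Attach mood conditional -gokh → okhuzoshegokh.
Apply vowel harmony: okhuzoshegokh → okhuzoshagokh.
Nasal assimilation: no change.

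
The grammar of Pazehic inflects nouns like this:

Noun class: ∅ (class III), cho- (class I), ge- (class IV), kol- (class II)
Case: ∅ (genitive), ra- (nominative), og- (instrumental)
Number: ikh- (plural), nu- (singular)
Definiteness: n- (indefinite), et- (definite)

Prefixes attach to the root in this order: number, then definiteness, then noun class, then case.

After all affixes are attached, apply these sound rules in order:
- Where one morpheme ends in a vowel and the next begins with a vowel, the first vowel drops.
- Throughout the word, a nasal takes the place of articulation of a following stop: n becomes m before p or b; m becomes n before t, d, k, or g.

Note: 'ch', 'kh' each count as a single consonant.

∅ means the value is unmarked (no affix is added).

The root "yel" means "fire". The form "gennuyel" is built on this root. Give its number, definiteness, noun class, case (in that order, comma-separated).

Segment: ge-n-nu-yel.
number: nu- → singular.
definiteness: n- → indefinite.
noun class: ge- → class IV.
case: ∅ → genitive.

singular, indefinite, class IV, genitive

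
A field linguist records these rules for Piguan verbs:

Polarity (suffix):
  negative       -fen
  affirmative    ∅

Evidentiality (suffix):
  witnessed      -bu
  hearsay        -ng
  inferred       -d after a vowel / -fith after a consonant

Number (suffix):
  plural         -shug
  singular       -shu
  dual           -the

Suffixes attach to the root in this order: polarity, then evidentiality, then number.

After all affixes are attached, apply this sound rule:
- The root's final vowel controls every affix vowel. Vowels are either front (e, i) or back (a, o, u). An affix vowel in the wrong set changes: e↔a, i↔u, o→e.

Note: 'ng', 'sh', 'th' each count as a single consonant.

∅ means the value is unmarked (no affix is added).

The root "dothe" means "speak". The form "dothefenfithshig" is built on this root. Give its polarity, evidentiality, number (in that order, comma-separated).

Segment: dothe-fen-fith-shug.
polarity: -fen → negative.
evidentiality: -d/fith → inferred.
number: -shug → plural.

negative, inferred, plural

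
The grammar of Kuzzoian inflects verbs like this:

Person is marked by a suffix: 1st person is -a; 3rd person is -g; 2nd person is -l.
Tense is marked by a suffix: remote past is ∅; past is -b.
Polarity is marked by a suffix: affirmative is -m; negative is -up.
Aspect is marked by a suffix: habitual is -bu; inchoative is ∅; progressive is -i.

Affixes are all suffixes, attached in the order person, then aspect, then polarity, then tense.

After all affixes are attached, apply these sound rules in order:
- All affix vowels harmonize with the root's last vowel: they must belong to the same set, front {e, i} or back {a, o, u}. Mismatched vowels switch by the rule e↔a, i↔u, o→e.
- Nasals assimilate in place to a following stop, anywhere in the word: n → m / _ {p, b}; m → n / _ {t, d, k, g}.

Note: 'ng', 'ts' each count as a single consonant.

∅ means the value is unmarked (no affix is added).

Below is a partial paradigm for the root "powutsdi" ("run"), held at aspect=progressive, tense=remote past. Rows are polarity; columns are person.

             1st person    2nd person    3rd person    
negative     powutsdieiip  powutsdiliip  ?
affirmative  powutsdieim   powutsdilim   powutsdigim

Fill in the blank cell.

Attach person 3rd person -g → powutsdig.
Attach aspect progressive -i → powutsdigi.
Attach polarity negative -up → powutsdigiup.
tense = remote past: zero marking, form stays powutsdigiup.
Apply vowel harmony: powutsdigiup → powutsdigiip.
Nasal assimilation: no change.

powutsdigiip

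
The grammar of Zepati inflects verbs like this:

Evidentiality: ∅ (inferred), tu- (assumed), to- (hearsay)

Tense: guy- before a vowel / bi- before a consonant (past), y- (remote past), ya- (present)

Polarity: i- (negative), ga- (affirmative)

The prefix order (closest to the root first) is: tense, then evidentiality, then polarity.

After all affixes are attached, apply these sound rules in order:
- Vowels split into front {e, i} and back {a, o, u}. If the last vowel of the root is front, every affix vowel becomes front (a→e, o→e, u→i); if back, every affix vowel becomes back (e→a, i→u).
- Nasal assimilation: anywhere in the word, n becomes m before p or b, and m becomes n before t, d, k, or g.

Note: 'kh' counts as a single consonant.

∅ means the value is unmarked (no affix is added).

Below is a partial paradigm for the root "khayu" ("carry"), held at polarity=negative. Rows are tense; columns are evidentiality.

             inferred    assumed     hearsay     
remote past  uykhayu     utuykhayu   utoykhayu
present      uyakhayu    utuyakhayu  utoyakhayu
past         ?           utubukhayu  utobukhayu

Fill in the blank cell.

Attach tense past bi- (before consonant 'kh') → bikhayu.
evidentiality = inferred: zero marking, form stays bikhayu.
Attach polarity negative i- → ibikhayu.
Apply vowel harmony: ibikhayu → ubukhayu.
Nasal assimilation: no change.

ubukhayu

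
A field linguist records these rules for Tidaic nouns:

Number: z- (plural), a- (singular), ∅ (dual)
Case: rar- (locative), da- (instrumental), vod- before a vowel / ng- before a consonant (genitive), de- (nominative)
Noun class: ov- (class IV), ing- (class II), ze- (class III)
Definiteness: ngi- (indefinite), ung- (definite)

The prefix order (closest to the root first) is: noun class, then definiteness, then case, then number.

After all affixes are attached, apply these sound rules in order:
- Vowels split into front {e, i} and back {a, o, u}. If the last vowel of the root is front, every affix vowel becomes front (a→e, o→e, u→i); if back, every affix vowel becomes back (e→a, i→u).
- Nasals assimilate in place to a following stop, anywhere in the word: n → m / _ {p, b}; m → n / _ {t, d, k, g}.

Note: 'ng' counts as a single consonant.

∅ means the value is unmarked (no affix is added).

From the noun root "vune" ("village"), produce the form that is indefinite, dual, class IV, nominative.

dengievvune

Attach noun class class IV ov- → ovvune.
Attach definiteness indefinite ngi- → ngiovvune.
Attach case nominative de- → dengiovvune.
number = dual: zero marking, form stays dengiovvune.
Apply vowel harmony: dengiovvune → dengievvune.
Nasal assimilation: no change.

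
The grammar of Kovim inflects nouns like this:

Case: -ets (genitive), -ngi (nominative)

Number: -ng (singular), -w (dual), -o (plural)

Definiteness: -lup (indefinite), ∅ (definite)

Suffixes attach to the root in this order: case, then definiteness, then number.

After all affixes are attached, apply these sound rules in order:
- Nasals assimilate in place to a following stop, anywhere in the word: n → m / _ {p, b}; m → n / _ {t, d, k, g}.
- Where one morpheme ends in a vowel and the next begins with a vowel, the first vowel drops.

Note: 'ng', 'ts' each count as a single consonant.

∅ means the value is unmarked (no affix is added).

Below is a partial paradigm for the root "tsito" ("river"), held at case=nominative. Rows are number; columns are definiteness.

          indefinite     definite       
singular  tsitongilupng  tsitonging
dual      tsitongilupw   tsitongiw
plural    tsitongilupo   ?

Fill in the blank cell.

tsitongo

Attach case nominative -ngi → tsitongi.
definiteness = definite: zero marking, form stays tsitongi.
Attach number plural -o → tsitongio.
Nasal assimilation: no change.
Apply vowel deletion: tsitongio → tsitongo.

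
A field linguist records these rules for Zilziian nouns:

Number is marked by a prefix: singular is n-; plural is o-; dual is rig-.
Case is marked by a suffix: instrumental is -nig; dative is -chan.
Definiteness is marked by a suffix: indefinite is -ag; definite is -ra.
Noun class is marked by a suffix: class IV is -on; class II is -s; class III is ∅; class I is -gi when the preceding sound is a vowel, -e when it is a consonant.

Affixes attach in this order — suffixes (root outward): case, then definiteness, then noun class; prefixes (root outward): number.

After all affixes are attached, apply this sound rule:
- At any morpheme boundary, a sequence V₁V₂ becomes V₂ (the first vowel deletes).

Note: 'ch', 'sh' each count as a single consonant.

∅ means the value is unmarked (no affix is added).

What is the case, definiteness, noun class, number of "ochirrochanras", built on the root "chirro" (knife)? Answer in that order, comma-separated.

Segment: o-chirro-chan-ra-s.
case: -chan → dative.
definiteness: -ra → definite.
noun class: -s → class II.
number: o- → plural.

dative, definite, class II, plural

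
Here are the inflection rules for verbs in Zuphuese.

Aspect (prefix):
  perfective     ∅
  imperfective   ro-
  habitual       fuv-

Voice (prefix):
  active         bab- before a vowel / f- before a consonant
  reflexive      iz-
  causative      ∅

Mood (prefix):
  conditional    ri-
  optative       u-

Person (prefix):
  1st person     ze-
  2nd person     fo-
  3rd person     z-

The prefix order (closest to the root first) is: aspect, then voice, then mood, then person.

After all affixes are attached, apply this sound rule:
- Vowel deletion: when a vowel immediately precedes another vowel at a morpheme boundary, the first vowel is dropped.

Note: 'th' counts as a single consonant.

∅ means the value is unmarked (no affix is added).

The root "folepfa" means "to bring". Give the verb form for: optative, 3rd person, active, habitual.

Attach aspect habitual fuv- → fuvfolepfa.
Attach voice active f- (before consonant 'f') → ffuvfolepfa.
Attach mood optative u- → uffuvfolepfa.
Attach person 3rd person z- → zuffuvfolepfa.
Vowel deletion: no change.

zuffuvfolepfa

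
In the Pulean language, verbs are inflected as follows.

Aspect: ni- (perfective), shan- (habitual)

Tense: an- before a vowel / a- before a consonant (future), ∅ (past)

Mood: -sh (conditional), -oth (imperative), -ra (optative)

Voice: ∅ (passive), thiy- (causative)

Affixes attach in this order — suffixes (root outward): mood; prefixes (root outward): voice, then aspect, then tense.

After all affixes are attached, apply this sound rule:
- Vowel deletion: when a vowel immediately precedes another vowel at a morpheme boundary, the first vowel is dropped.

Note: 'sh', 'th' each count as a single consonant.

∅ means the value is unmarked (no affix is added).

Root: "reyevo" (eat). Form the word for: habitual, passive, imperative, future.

voice = passive: zero marking, form stays reyevo.
Attach mood imperative -oth → reyevooth.
Attach aspect habitual shan- → shanreyevooth.
Attach tense future a- (before consonant 'sh') → ashanreyevooth.
Apply vowel deletion: ashanreyevooth → ashanreyevoth.

ashanreyevoth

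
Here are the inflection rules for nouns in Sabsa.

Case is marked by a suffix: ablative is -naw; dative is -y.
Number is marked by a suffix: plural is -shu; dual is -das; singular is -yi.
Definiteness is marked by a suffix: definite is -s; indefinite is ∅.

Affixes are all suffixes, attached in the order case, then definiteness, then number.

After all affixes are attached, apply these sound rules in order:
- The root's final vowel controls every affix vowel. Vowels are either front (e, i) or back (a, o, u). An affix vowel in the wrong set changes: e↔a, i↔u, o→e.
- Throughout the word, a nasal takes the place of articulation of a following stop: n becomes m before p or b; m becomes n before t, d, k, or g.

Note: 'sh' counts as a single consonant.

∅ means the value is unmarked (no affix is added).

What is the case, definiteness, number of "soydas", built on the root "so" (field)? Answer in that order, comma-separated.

Segment: so-y-das.
case: -y → dative.
definiteness: ∅ → indefinite.
number: -das → dual.

dative, indefinite, dual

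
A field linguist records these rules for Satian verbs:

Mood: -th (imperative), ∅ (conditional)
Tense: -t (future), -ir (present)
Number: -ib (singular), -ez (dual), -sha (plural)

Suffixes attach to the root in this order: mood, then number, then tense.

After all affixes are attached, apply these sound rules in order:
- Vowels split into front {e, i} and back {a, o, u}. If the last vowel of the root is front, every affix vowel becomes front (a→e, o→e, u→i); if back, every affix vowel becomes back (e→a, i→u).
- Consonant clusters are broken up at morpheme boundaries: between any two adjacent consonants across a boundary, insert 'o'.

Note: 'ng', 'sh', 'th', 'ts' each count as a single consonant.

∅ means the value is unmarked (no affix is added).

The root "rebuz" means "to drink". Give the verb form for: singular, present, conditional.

mood = conditional: zero marking, form stays rebuz.
Attach number singular -ib → rebuzib.
Attach tense present -ir → rebuzibir.
Apply vowel harmony: rebuzibir → rebuzubur.
Epenthesis: no change.

rebuzubur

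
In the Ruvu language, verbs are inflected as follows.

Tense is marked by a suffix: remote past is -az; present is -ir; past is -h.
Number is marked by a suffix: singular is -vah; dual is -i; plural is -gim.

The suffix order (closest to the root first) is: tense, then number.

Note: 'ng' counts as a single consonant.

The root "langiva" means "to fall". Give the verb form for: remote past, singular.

langivaazvah

Attach tense remote past -az → langivaaz.
Attach number singular -vah → langivaazvah.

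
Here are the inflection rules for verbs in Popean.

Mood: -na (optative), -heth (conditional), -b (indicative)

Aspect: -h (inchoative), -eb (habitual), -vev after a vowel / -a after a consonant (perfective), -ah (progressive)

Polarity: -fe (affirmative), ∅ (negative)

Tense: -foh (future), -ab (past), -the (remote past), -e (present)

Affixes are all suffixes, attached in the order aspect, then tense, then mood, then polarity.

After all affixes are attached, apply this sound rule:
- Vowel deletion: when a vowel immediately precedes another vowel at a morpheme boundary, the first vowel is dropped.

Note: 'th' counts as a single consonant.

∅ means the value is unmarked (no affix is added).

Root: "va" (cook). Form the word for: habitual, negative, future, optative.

vebfohna

Attach aspect habitual -eb → vaeb.
Attach tense future -foh → vaebfoh.
Attach mood optative -na → vaebfohna.
polarity = negative: zero marking, form stays vaebfohna.
Apply vowel deletion: vaebfohna → vebfohna.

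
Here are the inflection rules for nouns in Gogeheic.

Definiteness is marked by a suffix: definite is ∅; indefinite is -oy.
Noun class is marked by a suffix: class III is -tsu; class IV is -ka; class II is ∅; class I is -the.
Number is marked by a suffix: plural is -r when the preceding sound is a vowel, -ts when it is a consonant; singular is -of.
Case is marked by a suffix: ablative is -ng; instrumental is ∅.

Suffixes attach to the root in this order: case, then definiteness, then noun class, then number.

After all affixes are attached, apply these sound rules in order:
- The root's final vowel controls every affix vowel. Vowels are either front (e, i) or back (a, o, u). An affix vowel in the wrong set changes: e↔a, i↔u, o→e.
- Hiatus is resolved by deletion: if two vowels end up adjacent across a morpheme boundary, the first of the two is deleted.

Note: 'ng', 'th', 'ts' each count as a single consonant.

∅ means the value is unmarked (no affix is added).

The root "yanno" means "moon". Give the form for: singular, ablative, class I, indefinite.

yannongoythof

Attach case ablative -ng → yannong.
Attach definiteness indefinite -oy → yannongoy.
Attach noun class class I -the → yannongoythe.
Attach number singular -of → yannongoytheof.
Apply vowel harmony: yannongoytheof → yannongoythaof.
Apply vowel deletion: yannongoythaof → yannongoythof.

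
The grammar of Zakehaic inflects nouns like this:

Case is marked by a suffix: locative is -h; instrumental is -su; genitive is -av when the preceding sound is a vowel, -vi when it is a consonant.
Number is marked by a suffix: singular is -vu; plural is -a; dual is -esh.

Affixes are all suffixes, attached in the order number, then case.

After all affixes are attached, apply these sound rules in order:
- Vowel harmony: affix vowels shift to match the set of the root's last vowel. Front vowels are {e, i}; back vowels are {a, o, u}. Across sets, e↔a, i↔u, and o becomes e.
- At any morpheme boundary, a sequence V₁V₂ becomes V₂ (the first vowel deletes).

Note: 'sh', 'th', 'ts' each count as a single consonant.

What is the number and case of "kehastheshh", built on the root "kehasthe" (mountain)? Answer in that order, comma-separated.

dual, locative

Segment: kehasthe-esh-h.
number: -esh → dual.
case: -h → locative.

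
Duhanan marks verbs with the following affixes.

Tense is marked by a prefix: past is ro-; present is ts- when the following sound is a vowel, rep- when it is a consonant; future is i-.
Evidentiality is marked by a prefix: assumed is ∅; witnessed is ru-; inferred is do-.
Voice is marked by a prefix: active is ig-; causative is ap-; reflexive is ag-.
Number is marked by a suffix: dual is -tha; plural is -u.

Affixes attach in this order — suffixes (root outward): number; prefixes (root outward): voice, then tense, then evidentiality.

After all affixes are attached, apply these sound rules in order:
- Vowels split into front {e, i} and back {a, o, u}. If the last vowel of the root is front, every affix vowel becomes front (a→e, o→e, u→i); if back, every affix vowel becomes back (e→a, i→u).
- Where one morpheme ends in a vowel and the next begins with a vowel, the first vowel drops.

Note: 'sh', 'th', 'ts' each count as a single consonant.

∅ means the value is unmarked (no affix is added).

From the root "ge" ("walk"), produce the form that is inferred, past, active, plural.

deriggi

Attach number plural -u → geu.
Attach voice active ig- → iggeu.
Attach tense past ro- → roiggeu.
Attach evidentiality inferred do- → doroiggeu.
Apply vowel harmony: doroiggeu → dereiggei.
Apply vowel deletion: dereiggei → deriggi.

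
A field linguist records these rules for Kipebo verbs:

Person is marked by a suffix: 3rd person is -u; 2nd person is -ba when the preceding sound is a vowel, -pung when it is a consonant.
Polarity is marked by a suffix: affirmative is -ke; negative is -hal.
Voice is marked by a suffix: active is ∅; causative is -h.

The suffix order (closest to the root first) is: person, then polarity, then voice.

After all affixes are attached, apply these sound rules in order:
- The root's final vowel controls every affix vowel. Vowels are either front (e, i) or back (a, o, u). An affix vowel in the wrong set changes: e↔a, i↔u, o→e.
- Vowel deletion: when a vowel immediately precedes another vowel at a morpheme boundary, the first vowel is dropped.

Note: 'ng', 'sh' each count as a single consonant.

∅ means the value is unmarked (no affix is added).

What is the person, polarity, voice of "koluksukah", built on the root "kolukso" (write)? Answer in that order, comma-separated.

Segment: kolukso-u-ke-h.
person: -u → 3rd person.
polarity: -ke → affirmative.
voice: -h → causative.

3rd person, affirmative, causative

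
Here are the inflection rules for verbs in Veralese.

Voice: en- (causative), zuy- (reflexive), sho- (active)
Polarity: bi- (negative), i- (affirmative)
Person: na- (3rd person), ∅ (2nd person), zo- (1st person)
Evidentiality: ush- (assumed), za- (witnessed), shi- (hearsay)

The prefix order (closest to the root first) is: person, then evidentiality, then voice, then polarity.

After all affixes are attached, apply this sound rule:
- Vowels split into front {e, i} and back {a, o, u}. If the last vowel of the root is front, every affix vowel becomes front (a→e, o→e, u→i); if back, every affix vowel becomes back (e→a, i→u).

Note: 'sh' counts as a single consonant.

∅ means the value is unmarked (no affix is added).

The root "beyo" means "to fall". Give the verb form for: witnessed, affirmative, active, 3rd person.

ushozanabeyo

Attach person 3rd person na- → nabeyo.
Attach evidentiality witnessed za- → zanabeyo.
Attach voice active sho- → shozanabeyo.
Attach polarity affirmative i- → ishozanabeyo.
Apply vowel harmony: ishozanabeyo → ushozanabeyo.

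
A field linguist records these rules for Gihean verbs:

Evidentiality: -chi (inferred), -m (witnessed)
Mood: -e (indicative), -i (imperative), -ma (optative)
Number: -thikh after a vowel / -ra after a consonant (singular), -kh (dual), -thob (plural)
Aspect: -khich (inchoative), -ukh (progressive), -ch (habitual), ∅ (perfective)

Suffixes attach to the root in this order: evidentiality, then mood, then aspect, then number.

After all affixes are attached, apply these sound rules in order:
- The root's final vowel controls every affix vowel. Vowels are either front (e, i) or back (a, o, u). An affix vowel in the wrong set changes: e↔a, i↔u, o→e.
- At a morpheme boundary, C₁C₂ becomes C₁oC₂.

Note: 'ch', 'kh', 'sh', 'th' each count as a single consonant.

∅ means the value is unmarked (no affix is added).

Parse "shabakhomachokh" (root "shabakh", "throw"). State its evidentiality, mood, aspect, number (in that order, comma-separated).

witnessed, indicative, habitual, dual

Segment: shabakh-m-e-ch-kh.
evidentiality: -m → witnessed.
mood: -e → indicative.
aspect: -ch → habitual.
number: -kh → dual.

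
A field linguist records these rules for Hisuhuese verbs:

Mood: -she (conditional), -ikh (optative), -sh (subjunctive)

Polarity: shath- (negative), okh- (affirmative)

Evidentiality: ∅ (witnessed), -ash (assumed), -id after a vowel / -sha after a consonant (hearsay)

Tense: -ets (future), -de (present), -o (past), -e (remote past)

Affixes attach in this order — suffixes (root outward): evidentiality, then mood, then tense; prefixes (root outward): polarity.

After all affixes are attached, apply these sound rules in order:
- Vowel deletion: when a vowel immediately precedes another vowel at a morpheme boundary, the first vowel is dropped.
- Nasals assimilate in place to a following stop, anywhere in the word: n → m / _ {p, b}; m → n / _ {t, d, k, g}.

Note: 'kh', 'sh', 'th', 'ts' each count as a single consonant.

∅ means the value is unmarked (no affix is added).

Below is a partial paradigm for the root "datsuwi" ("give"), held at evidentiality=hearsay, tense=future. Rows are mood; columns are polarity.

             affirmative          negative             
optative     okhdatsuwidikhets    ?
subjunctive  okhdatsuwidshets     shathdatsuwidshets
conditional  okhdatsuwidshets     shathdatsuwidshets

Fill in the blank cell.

Attach polarity negative shath- → shathdatsuwi.
Attach evidentiality hearsay -id (after vowel 'i') → shathdatsuwiid.
Attach mood optative -ikh → shathdatsuwiidikh.
Attach tense future -ets → shathdatsuwiidikhets.
Apply vowel deletion: shathdatsuwiidikhets → shathdatsuwidikhets.
Nasal assimilation: no change.

shathdatsuwidikhets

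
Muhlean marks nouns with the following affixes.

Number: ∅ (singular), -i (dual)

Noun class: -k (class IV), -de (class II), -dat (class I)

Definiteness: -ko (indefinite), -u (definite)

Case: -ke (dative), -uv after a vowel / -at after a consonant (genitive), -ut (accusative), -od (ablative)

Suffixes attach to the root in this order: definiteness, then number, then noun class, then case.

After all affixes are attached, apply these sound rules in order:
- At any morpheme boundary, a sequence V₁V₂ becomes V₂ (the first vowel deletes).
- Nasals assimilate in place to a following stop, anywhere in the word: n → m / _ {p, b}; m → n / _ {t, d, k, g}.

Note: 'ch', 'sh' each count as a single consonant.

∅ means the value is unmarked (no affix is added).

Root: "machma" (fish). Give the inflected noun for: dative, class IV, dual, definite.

Attach definiteness definite -u → machmau.
Attach number dual -i → machmaui.
Attach noun class class IV -k → machmauik.
Attach case dative -ke → machmauikke.
Apply vowel deletion: machmauikke → machmikke.
Nasal assimilation: no change.

machmikke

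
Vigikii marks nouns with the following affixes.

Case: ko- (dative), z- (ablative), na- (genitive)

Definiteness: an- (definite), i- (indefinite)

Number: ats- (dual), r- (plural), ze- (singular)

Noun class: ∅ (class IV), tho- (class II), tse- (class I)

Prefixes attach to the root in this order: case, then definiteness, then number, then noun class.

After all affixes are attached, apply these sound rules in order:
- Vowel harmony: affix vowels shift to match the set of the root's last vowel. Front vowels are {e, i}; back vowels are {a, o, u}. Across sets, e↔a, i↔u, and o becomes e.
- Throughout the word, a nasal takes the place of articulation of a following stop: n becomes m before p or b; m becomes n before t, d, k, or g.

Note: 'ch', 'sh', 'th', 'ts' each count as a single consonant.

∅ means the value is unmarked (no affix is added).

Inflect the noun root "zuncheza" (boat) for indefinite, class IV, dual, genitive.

atsunazuncheza

Attach case genitive na- → nazuncheza.
Attach definiteness indefinite i- → inazuncheza.
Attach number dual ats- → atsinazuncheza.
noun class = class IV: zero marking, form stays atsinazuncheza.
Apply vowel harmony: atsinazuncheza → atsunazuncheza.
Nasal assimilation: no change.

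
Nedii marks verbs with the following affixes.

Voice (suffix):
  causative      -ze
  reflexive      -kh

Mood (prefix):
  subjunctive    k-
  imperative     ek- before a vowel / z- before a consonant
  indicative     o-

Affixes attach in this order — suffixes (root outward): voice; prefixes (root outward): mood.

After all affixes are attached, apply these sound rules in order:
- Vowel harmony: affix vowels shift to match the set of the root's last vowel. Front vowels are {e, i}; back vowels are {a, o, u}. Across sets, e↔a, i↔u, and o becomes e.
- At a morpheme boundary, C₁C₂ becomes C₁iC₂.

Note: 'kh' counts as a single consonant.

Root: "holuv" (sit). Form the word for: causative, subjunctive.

Attach voice causative -ze → holuvze.
Attach mood subjunctive k- → kholuvze.
Apply vowel harmony: kholuvze → kholuvza.
Apply epenthesis: kholuvza → kiholuviza.

kiholuviza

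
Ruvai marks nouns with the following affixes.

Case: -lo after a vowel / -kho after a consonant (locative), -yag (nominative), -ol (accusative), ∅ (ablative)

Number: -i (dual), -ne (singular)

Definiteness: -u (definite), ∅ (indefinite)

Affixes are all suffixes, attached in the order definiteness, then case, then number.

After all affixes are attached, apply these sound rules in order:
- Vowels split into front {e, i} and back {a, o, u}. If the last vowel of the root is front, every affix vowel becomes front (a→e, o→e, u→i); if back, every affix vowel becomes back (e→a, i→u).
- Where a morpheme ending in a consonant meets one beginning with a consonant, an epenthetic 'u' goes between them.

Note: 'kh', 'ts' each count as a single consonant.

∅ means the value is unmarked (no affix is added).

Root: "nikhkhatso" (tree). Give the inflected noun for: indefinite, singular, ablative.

nikhkhatsona

definiteness = indefinite: zero marking, form stays nikhkhatso.
case = ablative: zero marking, form stays nikhkhatso.
Attach number singular -ne → nikhkhatsone.
Apply vowel harmony: nikhkhatsone → nikhkhatsona.
Epenthesis: no change.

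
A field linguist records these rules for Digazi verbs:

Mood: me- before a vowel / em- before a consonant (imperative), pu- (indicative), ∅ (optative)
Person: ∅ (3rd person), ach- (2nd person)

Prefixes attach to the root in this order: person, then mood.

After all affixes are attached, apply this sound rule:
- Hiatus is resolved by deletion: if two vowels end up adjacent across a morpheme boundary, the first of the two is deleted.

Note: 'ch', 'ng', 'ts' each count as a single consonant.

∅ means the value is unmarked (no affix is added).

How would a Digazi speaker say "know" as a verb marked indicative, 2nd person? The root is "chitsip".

Attach person 2nd person ach- → achchitsip.
Attach mood indicative pu- → puachchitsip.
Apply vowel deletion: puachchitsip → pachchitsip.

pachchitsip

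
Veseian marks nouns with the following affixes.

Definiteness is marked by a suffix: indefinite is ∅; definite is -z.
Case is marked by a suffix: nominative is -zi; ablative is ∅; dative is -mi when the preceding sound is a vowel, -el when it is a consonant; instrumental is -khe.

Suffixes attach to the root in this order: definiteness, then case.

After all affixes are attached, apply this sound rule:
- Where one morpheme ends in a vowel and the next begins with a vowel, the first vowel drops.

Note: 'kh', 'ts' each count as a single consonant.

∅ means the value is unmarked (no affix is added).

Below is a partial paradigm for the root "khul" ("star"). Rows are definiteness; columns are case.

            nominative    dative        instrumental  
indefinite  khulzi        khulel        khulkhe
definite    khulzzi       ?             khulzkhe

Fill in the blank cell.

khulzel

Attach definiteness definite -z → khulz.
Attach case dative -el (after consonant 'z') → khulzel.
Vowel deletion: no change.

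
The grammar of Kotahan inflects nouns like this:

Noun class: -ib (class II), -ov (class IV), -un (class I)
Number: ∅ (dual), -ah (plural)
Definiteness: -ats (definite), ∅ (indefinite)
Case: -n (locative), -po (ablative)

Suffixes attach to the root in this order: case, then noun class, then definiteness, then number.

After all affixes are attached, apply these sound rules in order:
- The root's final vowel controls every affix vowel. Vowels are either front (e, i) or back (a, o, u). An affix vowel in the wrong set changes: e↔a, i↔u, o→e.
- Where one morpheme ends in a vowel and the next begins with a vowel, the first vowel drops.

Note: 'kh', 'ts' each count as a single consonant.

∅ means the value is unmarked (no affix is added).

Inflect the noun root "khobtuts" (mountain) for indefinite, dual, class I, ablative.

Attach case ablative -po → khobtutspo.
Attach noun class class I -un → khobtutspoun.
definiteness = indefinite: zero marking, form stays khobtutspoun.
number = dual: zero marking, form stays khobtutspoun.
Vowel harmony: no change.
Apply vowel deletion: khobtutspoun → khobtutspun.

khobtutspun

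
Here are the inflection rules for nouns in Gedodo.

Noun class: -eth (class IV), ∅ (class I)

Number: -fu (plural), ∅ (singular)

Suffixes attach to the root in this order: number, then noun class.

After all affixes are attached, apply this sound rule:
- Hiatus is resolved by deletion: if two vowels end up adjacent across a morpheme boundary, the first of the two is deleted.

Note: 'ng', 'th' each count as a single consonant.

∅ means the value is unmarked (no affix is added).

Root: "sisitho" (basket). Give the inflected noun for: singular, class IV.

sisitheth

number = singular: zero marking, form stays sisitho.
Attach noun class class IV -eth → sisithoeth.
Apply vowel deletion: sisithoeth → sisitheth.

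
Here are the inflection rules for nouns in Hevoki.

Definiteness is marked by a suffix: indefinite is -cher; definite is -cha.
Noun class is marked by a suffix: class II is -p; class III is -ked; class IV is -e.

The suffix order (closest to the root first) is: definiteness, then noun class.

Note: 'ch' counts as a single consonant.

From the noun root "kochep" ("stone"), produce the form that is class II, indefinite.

Attach definiteness indefinite -cher → kochepcher.
Attach noun class class II -p → kochepcherp.

kochepcherp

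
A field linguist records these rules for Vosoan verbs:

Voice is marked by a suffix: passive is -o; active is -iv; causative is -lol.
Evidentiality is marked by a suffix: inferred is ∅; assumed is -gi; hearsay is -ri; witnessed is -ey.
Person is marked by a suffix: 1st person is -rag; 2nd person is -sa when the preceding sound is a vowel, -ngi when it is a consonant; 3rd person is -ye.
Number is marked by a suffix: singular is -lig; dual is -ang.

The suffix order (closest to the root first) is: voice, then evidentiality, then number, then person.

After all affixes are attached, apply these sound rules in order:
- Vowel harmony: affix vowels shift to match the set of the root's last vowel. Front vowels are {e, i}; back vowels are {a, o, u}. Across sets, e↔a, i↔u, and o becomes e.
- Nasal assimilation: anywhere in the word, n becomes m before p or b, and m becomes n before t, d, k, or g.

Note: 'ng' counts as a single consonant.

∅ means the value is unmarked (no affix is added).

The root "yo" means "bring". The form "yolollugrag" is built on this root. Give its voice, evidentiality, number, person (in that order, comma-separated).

Segment: yo-lol-lig-rag.
voice: -lol → causative.
evidentiality: ∅ → inferred.
number: -lig → singular.
person: -rag → 1st person.

causative, inferred, singular, 1st person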